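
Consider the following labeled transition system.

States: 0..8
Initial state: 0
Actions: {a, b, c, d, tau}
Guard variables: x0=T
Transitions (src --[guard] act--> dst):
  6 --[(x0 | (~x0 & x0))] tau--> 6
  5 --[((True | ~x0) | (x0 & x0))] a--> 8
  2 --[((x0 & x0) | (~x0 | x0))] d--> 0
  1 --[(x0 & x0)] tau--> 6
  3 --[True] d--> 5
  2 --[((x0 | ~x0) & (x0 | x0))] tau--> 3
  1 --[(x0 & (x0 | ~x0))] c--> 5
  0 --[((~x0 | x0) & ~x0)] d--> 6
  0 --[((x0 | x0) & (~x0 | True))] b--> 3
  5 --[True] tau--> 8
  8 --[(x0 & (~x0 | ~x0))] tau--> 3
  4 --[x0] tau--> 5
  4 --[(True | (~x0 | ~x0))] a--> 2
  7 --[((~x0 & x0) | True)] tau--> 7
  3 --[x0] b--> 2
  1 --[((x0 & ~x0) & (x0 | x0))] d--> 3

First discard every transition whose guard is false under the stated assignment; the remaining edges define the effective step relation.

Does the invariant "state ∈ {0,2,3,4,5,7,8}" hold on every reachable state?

Inv-set: {0,2,3,4,5,7,8}
R = {0,2,3,5,8}
  0: ok
  2: ok
  3: ok
  5: ok
  8: ok

Answer: INVARIANT HOLDS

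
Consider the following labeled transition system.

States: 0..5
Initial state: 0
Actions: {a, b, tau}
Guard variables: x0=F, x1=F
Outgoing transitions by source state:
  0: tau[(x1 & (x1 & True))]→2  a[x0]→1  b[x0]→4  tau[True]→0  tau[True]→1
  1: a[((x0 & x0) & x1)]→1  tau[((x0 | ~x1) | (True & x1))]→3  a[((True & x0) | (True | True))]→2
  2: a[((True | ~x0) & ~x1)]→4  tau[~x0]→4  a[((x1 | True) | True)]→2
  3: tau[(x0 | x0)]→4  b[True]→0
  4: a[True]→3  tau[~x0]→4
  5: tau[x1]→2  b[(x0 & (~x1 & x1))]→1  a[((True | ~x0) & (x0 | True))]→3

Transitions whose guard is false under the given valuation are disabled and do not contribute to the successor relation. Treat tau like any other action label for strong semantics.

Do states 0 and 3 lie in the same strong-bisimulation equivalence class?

Compute ~ classes (split until stable):
  round 0: {{0,1,2,3,4,5}}
  round 1: {{0},{1,2,4},{3},{5}}
  round 2: {{0},{1},{2},{3},{4},{5}}
6 equivalence class(es) (converged in 3)
0∈{0}, 3∈{3}

Answer: NOT BISIMILAR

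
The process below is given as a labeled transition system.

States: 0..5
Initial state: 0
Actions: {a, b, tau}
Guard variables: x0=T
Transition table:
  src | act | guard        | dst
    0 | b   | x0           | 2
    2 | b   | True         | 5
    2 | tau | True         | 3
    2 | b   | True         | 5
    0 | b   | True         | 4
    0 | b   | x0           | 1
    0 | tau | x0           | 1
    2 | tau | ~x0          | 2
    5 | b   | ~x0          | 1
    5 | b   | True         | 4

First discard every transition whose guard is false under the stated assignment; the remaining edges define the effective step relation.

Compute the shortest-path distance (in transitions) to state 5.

Answer: 2

Trace:
BFS to 5:
  L0 = {0}
  L1 = {1,2,4}
  L2 = {3,5}
first hit 5 at d=2 via b·b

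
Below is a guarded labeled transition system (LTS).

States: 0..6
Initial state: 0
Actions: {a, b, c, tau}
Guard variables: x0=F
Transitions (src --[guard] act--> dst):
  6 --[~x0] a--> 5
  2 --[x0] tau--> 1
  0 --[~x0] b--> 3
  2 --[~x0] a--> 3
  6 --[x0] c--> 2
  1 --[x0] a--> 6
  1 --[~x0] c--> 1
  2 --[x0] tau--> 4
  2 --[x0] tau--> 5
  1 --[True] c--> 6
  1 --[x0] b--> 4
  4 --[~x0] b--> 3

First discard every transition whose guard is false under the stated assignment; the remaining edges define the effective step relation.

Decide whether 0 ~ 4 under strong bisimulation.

Answer: BISIMILAR

Analysis:
Bisimulation quotient by refinement:
  π0 = {{0,1,2,3,4,5,6}}
  π1 = {{0,4},{1},{2,6},{3,5}}
stable after 2 split(s): 4 block(s)
0∈{0,4}, 4∈{0,4}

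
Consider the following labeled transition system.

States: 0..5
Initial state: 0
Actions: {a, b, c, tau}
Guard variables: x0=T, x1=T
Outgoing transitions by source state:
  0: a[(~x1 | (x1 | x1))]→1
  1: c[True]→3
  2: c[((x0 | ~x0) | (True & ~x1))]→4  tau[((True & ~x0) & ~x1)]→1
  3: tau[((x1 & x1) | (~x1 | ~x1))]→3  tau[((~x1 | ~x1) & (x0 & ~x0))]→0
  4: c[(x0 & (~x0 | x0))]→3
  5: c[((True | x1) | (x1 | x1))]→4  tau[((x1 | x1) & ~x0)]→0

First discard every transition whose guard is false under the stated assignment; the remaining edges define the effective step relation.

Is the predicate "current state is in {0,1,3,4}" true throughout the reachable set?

Allowed set {0,1,3,4}
Reach set: {0,1,3}
  0: ok
  1: ok
  3: ok

Answer: INVARIANT HOLDS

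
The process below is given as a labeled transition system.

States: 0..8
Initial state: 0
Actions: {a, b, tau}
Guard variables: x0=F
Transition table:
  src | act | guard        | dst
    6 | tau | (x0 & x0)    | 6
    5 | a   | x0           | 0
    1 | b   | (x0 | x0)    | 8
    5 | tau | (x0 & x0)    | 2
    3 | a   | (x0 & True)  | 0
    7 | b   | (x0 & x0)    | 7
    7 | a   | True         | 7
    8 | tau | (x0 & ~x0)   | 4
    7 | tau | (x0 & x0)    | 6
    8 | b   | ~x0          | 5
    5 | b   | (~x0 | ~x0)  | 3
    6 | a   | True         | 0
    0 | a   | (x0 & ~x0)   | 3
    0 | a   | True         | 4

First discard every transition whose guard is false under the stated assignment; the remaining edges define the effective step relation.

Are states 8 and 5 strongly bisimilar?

Refine partition for ~:
  P[0] = {{0,1,2,3,4,5,6,7,8}}
  P[1] = {{0,6,7},{1,2,3,4},{5,8}}
  P[2] = {{0},{1,2,3,4},{5},{6,7},{8}}
  P[3] = {{0},{1,2,3,4},{5},{6},{7},{8}}
Fixed point at round 4; 6 class(es).
class of 8: {8}; class of 5: {5}

Answer: NOT BISIMILAR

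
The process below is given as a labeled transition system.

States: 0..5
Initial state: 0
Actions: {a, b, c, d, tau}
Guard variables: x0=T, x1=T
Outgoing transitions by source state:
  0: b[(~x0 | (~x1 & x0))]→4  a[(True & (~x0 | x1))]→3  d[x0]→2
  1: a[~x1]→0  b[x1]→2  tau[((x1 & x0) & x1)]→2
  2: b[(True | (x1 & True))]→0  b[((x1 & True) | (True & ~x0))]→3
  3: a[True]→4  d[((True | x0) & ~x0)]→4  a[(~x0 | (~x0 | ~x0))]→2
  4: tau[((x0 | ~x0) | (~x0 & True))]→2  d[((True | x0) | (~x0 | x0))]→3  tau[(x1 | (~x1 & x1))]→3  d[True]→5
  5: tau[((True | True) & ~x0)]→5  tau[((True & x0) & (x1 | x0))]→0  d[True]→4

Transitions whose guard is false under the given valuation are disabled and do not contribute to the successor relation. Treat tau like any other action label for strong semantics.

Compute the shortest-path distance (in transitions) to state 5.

Breadth-first toward 5:
  Layer 0: {0}
  Layer 1: {2,3}
  Layer 2: {4}
  Layer 3: {5}
depth(5)=3, e.g. a·a·d

Answer: 3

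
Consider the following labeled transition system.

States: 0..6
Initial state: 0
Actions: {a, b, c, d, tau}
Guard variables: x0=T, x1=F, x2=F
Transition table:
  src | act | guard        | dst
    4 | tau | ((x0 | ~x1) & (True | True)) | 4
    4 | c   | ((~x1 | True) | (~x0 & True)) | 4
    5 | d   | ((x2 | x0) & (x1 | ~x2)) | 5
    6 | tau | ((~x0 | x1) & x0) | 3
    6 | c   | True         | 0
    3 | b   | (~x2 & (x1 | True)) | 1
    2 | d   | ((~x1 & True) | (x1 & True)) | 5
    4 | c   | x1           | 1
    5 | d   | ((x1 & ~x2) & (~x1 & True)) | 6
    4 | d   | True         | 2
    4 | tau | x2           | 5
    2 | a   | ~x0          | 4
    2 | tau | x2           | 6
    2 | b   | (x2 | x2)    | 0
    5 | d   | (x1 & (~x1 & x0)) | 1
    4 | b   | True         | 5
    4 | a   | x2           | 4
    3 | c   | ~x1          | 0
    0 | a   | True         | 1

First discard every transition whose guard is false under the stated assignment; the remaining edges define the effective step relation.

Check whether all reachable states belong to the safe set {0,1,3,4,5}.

Answer: INVARIANT HOLDS

Trace:
Inv-set: {0,1,3,4,5}
Reachable = {0,1}
  0: safe
  1: safe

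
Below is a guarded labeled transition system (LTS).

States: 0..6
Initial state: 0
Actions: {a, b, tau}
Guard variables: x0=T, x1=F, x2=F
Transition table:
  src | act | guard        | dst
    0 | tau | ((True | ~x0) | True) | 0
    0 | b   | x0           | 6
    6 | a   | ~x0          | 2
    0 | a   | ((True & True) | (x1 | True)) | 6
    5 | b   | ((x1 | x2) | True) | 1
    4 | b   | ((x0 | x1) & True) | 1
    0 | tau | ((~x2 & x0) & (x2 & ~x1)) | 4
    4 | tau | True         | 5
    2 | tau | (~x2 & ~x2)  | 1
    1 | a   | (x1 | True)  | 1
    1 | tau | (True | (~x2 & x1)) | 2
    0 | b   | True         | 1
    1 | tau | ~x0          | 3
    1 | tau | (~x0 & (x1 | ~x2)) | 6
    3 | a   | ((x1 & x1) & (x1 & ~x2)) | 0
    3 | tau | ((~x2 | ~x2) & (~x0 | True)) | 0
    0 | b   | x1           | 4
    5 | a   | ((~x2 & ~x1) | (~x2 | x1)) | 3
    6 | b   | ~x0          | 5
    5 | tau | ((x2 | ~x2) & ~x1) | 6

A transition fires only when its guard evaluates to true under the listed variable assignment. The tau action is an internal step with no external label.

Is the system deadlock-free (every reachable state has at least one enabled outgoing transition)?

Answer: DEADLOCK at state 6

Trace:
Reachable = {0,1,2,6}
  0: a→6  b→1  b→6  tau→0  [4 exit(s)]
  1: a→1  tau→2  [2 exit(s)]
  2: tau→1  [1 exit(s)]
  6: ∅  [STUCK]
Path to 6: b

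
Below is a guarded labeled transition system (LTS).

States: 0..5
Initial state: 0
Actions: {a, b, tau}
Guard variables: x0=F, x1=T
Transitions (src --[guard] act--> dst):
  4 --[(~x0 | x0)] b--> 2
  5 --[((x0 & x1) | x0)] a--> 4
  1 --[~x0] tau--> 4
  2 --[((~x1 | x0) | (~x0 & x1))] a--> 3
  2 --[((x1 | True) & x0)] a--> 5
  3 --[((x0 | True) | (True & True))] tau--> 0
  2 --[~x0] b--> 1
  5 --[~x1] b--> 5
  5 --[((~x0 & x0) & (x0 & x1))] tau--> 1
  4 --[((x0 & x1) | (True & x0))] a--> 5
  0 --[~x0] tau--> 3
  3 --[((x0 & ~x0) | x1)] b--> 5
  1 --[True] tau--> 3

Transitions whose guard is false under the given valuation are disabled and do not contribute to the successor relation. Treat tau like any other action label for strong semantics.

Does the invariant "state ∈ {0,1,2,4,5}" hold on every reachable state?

Allowed set {0,1,2,4,5}
Reachable = {0,3,5}
  0: safe
  3: outside
  5: safe
witness against invariant: tau → 3

Answer: INVARIANT VIOLATED at state 3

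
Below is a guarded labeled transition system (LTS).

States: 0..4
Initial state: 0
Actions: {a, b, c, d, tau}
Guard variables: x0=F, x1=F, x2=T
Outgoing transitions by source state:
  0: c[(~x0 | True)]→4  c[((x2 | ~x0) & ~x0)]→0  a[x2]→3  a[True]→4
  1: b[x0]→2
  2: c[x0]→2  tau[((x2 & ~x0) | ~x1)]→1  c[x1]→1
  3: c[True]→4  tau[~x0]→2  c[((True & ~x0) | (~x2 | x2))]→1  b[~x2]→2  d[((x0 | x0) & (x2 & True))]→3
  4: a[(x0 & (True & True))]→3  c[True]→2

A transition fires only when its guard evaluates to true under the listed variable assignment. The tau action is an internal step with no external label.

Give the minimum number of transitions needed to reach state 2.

BFS to 2:
  depth 0: {0}
  depth 1: {3,4}
  depth 2: {1,2}
2 enters at depth 2; path a·tau

Answer: 2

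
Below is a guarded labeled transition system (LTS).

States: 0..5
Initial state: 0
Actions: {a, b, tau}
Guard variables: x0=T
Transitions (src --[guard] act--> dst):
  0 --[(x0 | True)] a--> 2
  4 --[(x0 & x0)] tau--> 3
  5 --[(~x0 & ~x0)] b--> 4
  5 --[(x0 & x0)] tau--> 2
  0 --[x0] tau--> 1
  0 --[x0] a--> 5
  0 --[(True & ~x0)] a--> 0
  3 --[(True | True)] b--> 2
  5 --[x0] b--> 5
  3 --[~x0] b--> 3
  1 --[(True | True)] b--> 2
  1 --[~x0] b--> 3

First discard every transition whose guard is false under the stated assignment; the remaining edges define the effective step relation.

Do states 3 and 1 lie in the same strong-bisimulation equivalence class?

Bisimulation quotient by refinement:
  round 0: {{0,1,2,3,4,5}}
  round 1: {{0},{1,3},{2},{4},{5}}
5 equivalence class(es) (converged in 2)
[3]={1,3}  [1]={1,3}

Answer: BISIMILAR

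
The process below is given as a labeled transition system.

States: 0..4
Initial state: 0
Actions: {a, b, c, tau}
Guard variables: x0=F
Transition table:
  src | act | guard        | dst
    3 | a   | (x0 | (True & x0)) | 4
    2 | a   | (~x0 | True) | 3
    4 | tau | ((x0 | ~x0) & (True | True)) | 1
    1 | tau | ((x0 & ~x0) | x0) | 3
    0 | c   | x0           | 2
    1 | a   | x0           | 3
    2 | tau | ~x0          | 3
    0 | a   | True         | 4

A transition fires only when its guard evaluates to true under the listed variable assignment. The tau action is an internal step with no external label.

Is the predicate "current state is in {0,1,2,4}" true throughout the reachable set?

Inv-set: {0,1,2,4}
Reach set: {0,1,4}
  0: safe
  1: safe
  4: safe

Answer: INVARIANT HOLDS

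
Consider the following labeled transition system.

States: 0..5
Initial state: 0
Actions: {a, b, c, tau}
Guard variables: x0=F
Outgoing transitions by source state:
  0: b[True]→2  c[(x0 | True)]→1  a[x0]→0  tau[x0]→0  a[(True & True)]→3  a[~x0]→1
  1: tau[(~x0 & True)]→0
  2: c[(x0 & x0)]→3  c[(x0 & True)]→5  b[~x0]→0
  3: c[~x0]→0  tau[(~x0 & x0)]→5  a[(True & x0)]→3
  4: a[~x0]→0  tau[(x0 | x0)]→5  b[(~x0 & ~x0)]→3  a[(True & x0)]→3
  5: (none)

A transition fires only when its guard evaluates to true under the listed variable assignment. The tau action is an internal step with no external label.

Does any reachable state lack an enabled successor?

Answer: DEADLOCK-FREE

Analysis:
Reachable = {0,1,2,3}
  0: a→1  a→3  b→2  c→1  [4 out]
  1: tau→0  [1 out]
  2: b→0  [1 out]
  3: c→0  [1 out]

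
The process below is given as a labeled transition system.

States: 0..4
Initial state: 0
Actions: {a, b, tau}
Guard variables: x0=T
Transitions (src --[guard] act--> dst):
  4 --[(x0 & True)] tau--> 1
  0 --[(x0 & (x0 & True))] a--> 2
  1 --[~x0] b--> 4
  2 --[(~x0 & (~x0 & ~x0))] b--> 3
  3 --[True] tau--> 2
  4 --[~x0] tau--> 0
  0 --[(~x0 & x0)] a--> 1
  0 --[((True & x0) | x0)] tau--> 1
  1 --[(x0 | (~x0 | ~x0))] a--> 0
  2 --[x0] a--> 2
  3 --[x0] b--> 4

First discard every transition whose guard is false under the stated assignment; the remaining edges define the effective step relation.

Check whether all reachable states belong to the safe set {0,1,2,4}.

Answer: INVARIANT HOLDS

Trace:
Safe = {0,1,2,4}
Reachable = {0,1,2}
  0: safe
  1: safe
  2: safe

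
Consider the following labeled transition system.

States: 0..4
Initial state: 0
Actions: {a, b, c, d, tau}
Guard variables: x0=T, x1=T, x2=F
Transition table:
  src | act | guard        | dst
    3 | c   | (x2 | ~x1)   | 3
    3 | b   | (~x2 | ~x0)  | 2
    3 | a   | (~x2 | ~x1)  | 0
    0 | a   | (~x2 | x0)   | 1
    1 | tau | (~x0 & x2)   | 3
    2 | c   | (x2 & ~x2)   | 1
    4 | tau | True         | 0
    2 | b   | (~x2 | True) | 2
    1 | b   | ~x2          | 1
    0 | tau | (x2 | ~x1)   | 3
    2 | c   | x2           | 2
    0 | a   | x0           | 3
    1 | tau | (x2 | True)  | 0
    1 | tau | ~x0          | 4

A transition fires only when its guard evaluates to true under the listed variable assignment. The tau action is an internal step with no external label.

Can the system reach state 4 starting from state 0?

8 transition(s) survive guard evaluation.
Layer 0: {0}
Layer 1: {1,3}  now seen {0,1,3}
Layer 2: {2}  now seen {0,1,2,3}
Reach set: {0,1,2,3}

Answer: UNREACHABLE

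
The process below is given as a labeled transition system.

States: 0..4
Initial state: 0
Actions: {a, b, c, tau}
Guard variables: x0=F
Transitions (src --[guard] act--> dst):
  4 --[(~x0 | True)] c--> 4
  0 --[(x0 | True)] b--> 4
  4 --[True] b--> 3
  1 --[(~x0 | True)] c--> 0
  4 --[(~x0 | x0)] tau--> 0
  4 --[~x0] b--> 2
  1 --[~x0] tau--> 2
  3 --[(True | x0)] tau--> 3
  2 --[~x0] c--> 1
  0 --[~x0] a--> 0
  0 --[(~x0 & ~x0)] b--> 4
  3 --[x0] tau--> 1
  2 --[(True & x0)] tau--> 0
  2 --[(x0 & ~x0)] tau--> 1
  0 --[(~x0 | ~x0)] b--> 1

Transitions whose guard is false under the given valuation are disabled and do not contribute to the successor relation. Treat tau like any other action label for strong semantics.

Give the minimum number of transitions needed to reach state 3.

Breadth-first toward 3:
  L0 = {0}
  L1 = {1,4}
  L2 = {2,3}
3 enters at depth 2; path b·b

Answer: 2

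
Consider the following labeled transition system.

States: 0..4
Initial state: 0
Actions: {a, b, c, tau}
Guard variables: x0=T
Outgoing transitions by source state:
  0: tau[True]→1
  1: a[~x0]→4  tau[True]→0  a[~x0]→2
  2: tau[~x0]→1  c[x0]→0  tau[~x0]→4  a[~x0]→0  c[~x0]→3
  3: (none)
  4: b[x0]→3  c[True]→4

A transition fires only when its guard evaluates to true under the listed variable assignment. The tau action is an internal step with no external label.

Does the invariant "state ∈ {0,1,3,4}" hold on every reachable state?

Inv-set: {0,1,3,4}
R = {0,1}
  0: ✓
  1: ✓

Answer: INVARIANT HOLDS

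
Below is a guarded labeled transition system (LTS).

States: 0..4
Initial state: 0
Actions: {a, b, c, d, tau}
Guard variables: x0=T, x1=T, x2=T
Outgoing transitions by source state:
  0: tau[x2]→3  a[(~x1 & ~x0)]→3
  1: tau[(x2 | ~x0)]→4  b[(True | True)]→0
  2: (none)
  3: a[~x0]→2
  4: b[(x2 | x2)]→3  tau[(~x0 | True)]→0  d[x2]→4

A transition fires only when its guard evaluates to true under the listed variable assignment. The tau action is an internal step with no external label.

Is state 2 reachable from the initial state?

Guard filter leaves 6 enabled edge(s).
depth 0: {0}
depth 1: {3}  cumulative {0,3}
Reach set: {0,3}

Answer: UNREACHABLE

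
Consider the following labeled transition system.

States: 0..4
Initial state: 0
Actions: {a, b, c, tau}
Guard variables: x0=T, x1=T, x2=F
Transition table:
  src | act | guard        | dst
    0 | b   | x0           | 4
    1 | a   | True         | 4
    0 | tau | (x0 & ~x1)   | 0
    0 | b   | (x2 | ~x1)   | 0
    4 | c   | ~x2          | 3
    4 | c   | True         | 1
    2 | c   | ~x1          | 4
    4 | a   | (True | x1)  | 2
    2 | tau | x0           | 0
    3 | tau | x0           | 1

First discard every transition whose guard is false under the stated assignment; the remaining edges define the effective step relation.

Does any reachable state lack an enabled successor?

R = {0,1,2,3,4}
  0: b→4  [1 exit(s)]
  1: a→4  [1 exit(s)]
  2: tau→0  [1 exit(s)]
  3: tau→1  [1 exit(s)]
  4: a→2  c→1  c→3  [3 exit(s)]

Answer: DEADLOCK-FREE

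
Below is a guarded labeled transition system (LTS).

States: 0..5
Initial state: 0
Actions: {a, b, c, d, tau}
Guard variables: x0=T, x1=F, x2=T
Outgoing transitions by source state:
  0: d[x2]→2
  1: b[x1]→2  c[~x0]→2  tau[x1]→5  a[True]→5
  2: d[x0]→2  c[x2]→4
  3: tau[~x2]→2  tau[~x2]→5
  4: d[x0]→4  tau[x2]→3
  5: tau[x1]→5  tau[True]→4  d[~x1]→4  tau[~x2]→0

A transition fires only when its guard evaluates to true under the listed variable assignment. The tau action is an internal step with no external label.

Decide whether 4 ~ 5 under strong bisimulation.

Bisimulation quotient by refinement:
  P[0] = {{0,1,2,3,4,5}}
  P[1] = {{0},{1},{2},{3},{4,5}}
  P[2] = {{0},{1},{2},{3},{4},{5}}
stable after 3 split(s): 6 block(s)
class of 4: {4}; class of 5: {5}

Answer: NOT BISIMILAR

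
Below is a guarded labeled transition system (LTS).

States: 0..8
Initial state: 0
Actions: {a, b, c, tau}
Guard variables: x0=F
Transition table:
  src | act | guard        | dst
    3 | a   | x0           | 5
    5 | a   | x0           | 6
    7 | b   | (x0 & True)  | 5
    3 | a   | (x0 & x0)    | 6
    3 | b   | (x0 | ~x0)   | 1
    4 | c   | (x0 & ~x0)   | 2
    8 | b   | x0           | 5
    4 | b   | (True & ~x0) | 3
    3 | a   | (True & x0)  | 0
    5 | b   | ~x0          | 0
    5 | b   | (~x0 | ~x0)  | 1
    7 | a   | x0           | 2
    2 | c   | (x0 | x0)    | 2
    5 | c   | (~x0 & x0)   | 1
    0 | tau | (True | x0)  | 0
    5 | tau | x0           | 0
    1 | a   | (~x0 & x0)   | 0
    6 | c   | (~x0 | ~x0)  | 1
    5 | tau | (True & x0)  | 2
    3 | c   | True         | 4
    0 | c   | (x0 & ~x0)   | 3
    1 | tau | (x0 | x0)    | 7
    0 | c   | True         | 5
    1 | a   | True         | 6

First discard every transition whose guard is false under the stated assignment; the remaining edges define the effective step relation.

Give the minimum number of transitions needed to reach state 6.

BFS to 6:
  depth 0: {0}
  depth 1: {5}
  depth 2: {1}
  depth 3: {6}
6 enters at depth 3; path c·b·a

Answer: 3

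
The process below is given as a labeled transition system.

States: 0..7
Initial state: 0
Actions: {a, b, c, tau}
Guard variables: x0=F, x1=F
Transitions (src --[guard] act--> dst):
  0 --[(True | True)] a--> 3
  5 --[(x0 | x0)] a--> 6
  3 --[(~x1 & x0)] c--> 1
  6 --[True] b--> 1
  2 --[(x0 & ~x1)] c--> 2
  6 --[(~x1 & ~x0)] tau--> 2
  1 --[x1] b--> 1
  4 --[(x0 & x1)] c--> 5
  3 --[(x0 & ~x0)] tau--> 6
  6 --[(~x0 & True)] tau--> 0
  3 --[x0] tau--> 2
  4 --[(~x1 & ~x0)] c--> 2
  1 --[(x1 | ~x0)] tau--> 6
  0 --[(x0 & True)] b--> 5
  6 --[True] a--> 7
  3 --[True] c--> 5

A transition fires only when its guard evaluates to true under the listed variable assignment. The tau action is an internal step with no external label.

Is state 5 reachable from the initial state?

Answer: REACHABLE

Trace:
8 transition(s) survive guard evaluation.
depth 0: {0}
depth 1: {3}  total {0,3}
depth 2: {5}  total {0,3,5}
Reachable = {0,3,5}
Path to 5: a·c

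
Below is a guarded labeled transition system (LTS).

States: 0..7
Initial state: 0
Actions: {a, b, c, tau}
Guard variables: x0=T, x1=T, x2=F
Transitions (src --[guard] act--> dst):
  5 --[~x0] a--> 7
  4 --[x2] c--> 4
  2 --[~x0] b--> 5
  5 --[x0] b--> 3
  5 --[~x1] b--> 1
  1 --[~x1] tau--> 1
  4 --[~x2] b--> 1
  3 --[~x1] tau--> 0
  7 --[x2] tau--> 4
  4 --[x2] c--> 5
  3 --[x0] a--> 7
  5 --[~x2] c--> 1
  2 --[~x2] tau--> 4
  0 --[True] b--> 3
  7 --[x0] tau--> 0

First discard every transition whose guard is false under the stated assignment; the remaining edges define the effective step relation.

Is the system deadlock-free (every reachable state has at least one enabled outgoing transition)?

Answer: DEADLOCK-FREE

Trace:
Reachable = {0,3,7}
  0: b→3  [deg 1]
  3: a→7  [deg 1]
  7: tau→0  [deg 1]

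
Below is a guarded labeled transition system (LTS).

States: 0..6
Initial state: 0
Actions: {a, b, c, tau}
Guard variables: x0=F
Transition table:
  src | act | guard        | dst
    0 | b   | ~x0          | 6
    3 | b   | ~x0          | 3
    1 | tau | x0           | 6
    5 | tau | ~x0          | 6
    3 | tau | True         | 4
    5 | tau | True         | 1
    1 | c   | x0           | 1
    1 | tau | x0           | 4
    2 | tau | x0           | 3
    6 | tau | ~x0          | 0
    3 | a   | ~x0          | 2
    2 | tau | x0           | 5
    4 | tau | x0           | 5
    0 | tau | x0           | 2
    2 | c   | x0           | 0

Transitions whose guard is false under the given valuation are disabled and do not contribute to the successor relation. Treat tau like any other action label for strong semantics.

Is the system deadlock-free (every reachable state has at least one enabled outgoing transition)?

Answer: DEADLOCK-FREE

Analysis:
Reachable = {0,6}
  0: b→6  [deg 1]
  6: tau→0  [deg 1]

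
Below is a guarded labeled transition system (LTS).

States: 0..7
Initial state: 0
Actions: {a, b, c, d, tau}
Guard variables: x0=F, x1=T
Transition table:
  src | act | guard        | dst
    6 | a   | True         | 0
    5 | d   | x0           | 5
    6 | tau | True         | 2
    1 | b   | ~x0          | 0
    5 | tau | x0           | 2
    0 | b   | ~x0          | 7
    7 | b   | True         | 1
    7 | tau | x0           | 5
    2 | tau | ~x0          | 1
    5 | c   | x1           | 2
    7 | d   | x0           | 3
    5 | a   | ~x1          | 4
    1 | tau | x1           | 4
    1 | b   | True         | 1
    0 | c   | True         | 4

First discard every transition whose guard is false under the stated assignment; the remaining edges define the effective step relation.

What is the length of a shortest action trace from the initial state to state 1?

Answer: 2

Trace:
BFS to 1:
  L0 = {0}
  L1 = {4,7}
  L2 = {1}
depth(1)=2, e.g. b·b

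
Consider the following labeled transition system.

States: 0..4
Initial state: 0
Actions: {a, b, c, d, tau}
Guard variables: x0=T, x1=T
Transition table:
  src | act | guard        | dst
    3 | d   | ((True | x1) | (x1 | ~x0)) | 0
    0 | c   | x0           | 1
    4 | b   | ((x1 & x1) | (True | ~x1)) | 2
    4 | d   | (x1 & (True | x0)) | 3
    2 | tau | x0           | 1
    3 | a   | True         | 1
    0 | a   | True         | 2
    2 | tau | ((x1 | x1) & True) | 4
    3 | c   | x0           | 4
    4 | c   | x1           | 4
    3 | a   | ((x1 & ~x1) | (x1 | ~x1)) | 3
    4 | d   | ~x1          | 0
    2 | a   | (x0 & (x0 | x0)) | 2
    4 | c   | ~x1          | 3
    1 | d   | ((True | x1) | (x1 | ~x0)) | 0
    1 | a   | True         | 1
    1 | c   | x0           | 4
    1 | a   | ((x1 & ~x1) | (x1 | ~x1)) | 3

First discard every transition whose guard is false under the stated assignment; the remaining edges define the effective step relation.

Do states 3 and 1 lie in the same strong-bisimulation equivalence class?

Answer: BISIMILAR

Analysis:
Refine partition for ~:
  round 0: {{0,1,2,3,4}}
  round 1: {{0},{1,3},{2},{4}}
Fixed point at round 2; 4 class(es).
3∈{1,3}, 1∈{1,3}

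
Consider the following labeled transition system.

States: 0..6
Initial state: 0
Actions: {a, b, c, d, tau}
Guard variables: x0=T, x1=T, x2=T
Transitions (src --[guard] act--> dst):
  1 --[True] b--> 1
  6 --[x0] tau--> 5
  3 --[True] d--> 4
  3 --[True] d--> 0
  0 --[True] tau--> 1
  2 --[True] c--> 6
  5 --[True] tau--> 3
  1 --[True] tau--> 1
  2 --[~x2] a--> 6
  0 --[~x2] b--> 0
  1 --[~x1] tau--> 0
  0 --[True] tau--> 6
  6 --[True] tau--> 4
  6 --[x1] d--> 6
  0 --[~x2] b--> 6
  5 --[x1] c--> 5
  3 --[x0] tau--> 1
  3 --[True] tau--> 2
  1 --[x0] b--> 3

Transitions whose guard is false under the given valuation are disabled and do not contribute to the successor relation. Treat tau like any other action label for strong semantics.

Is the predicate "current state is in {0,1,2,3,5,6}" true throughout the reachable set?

Answer: INVARIANT VIOLATED at state 4

Trace:
Allowed set {0,1,2,3,5,6}
Reach set: {0,1,2,3,4,5,6}
  0: ✓
  1: ✓
  2: ✓
  3: ✓
  4: VIOLATES
  5: ✓
  6: ✓
reach 4 via tau·tau — violates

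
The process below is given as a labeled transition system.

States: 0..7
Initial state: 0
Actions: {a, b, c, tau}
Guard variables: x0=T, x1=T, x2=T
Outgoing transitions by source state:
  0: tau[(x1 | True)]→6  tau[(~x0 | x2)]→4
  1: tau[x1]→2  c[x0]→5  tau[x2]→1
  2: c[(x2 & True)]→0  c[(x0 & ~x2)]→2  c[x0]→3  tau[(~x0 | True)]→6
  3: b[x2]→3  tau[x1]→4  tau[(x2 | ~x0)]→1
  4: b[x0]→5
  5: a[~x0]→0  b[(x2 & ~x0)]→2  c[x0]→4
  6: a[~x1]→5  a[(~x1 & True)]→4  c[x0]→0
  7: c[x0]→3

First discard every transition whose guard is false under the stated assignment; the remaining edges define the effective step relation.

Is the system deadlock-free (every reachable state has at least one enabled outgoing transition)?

R = {0,4,5,6}
  0: tau→4  tau→6  [deg 2]
  4: b→5  [deg 1]
  5: c→4  [deg 1]
  6: c→0  [deg 1]

Answer: DEADLOCK-FREE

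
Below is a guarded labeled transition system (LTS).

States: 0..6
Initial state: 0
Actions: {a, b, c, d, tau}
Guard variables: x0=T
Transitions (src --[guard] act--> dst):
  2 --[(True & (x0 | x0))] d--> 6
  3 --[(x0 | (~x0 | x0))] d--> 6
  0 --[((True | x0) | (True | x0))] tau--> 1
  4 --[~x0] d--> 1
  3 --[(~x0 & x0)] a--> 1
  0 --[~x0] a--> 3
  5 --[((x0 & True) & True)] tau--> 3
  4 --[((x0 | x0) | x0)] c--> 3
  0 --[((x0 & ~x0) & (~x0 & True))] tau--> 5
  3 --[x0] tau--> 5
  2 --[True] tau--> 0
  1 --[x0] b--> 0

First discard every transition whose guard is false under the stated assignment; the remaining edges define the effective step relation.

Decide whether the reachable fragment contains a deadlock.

Answer: DEADLOCK-FREE

Working:
Reachable = {0,1}
  0: tau→1  [1 out]
  1: b→0  [1 out]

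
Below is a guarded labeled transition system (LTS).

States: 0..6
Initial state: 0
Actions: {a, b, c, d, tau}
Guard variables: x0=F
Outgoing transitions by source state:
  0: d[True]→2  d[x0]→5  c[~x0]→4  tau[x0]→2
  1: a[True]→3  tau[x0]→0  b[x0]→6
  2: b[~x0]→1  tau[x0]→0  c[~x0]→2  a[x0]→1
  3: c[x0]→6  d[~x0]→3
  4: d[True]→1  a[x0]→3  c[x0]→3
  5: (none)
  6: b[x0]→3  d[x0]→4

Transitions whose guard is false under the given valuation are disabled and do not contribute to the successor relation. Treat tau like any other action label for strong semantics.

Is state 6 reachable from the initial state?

Answer: UNREACHABLE

Trace:
Guard filter leaves 7 enabled edge(s).
Layer 0: {0}
Layer 1: {2,4}  now seen {0,2,4}
Layer 2: {1}  now seen {0,1,2,4}
Layer 3: {3}  now seen {0,1,2,3,4}
Reachable = {0,1,2,3,4}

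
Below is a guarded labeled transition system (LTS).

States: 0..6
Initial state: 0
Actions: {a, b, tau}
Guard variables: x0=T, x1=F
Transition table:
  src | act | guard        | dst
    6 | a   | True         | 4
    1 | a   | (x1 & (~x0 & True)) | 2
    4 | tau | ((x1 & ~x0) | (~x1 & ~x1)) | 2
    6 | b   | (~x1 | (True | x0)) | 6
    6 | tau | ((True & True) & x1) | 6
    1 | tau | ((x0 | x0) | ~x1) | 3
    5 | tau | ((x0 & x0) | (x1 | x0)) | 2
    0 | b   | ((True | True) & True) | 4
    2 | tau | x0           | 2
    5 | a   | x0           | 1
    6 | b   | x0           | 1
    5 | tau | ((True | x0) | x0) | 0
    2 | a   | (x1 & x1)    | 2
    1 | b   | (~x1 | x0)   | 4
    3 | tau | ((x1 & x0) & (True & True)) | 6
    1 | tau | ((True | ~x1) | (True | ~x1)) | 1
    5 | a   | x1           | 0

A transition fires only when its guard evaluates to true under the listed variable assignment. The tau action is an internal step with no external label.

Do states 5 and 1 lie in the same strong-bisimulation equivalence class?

Answer: NOT BISIMILAR

Working:
Compute ~ classes (split until stable):
  round 0: {{0,1,2,3,4,5,6}}
  round 1: {{0},{1},{2,4},{3},{5},{6}}
6 equivalence class(es) (converged in 2)
class of 5: {5}; class of 1: {1}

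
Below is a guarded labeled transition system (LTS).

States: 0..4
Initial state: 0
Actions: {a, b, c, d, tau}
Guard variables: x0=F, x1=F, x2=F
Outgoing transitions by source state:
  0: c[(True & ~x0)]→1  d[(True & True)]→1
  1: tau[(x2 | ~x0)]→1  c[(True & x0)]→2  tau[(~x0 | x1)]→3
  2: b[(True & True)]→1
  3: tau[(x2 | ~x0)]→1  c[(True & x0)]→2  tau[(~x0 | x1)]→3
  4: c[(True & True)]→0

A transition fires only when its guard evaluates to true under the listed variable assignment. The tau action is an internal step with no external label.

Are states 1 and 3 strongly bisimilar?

Answer: BISIMILAR

Trace:
Refine partition for ~:
  round 0: {{0,1,2,3,4}}
  round 1: {{0},{1,3},{2},{4}}
stable after 2 split(s): 4 block(s)
1∈{1,3}, 3∈{1,3}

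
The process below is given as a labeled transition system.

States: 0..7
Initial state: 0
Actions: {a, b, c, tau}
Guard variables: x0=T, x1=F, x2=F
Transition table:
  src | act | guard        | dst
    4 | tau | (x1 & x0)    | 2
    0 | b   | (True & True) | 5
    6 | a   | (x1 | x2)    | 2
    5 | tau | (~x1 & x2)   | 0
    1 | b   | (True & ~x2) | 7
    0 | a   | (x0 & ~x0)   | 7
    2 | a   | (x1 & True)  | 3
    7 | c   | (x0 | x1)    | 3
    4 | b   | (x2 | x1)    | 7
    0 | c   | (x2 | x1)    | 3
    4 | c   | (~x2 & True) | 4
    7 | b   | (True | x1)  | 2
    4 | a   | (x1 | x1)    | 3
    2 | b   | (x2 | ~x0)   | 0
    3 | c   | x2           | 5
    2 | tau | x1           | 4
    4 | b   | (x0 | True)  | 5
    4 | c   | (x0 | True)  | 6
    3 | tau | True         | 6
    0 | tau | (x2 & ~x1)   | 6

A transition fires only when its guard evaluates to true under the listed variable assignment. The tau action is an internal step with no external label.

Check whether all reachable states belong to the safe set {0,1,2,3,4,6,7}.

Safe = {0,1,2,3,4,6,7}
Reach set: {0,5}
  0: ✓
  5: outside
witness against invariant: b → 5

Answer: INVARIANT VIOLATED at state 5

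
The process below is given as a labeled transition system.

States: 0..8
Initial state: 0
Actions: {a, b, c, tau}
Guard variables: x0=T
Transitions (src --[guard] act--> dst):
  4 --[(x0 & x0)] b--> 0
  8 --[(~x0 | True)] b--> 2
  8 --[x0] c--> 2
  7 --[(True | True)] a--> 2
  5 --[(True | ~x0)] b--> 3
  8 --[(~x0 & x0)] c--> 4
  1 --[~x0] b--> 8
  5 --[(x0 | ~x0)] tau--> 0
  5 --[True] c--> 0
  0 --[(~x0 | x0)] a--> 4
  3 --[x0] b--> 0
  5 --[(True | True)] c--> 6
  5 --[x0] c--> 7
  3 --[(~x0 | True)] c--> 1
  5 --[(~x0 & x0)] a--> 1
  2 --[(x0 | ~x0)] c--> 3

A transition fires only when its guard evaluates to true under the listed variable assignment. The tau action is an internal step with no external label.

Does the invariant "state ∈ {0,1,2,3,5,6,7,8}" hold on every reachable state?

Answer: INVARIANT VIOLATED at state 4

Trace:
Inv-set: {0,1,2,3,5,6,7,8}
R = {0,4}
  0: safe
  4: ✗ unsafe
reach 4 via a — violates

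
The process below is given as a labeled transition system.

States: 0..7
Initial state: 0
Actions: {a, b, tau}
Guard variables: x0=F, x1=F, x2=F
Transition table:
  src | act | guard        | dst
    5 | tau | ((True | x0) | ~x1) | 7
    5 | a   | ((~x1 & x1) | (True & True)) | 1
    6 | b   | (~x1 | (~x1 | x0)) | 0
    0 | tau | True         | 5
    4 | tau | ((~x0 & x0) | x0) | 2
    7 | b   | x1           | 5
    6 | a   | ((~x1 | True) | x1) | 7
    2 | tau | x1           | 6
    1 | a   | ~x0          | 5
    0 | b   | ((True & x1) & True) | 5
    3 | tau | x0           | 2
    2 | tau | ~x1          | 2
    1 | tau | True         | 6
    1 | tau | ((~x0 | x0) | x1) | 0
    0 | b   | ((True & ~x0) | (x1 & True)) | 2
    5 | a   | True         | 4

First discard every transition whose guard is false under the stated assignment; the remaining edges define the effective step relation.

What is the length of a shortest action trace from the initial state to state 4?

Answer: 2

Trace:
BFS to 4:
  L0 = {0}
  L1 = {2,5}
  L2 = {1,4,7}
depth(4)=2, e.g. tau·a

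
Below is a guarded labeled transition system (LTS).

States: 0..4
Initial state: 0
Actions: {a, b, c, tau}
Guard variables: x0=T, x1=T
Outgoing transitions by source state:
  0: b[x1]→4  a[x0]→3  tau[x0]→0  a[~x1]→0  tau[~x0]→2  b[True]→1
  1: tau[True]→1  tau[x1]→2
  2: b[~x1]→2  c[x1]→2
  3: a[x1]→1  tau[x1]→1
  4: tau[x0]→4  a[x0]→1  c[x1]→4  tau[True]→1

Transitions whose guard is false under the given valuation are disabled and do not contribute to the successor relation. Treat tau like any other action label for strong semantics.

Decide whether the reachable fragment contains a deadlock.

Answer: DEADLOCK-FREE

Working:
Reachable = {0,1,2,3,4}
  0: a→3  b→1  b→4  tau→0  [4 out]
  1: tau→1  tau→2  [2 out]
  2: c→2  [1 out]
  3: a→1  tau→1  [2 out]
  4: a→1  c→4  tau→1  tau→4  [4 out]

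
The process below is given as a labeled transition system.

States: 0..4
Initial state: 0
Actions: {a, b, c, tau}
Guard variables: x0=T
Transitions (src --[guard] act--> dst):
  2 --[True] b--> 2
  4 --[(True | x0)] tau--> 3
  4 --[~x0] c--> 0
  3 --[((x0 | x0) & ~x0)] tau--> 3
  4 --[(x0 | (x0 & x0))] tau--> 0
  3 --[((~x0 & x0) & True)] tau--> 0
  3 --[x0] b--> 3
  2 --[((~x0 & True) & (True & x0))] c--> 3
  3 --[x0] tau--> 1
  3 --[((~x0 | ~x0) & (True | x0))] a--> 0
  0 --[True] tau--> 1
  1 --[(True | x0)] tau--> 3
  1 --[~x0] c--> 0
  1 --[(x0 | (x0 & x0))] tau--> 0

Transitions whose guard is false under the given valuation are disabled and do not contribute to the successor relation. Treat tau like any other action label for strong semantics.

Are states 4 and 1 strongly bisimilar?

Bisimulation quotient by refinement:
  π0 = {{0,1,2,3,4}}
  π1 = {{0,1,4},{2},{3}}
  π2 = {{0},{1,4},{2},{3}}
Fixed point at round 3; 4 class(es).
[4]={1,4}  [1]={1,4}

Answer: BISIMILAR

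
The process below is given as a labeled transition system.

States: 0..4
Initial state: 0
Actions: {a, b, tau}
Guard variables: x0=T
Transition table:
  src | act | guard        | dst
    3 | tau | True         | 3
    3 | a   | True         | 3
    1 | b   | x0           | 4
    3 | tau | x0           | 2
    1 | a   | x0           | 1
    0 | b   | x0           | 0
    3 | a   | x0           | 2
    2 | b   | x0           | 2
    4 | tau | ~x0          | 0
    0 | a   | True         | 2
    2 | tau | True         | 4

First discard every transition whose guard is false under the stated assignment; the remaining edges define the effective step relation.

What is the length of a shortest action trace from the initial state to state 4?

Layered search for 4:
  L0 = {0}
  L1 = {2}
  L2 = {4}
depth(4)=2, e.g. a·tau

Answer: 2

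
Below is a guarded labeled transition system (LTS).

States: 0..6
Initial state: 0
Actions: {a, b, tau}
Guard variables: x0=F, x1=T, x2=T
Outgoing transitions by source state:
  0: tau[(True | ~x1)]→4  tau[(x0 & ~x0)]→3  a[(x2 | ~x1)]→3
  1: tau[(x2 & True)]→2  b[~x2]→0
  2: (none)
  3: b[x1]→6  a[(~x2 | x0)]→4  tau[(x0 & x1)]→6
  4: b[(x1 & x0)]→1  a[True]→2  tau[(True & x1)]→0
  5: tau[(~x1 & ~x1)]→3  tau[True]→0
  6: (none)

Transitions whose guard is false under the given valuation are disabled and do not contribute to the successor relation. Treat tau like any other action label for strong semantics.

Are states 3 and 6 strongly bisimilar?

Refine partition for ~:
  P[0] = {{0,1,2,3,4,5,6}}
  P[1] = {{0,4},{1,5},{2,6},{3}}
  P[2] = {{0},{1},{2,6},{3},{4},{5}}
Fixed point at round 3; 6 class(es).
class of 3: {3}; class of 6: {2,6}

Answer: NOT BISIMILAR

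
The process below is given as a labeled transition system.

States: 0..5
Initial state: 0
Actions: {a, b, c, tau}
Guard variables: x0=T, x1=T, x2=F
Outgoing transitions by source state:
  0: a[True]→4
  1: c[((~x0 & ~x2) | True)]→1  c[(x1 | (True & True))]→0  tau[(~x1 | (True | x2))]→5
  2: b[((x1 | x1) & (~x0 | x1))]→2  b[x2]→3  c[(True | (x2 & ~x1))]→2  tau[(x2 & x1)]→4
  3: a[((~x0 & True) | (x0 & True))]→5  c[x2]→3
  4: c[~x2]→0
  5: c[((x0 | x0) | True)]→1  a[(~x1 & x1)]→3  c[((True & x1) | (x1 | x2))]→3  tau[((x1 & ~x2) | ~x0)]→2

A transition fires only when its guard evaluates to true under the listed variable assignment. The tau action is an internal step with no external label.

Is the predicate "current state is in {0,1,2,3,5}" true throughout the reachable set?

Answer: INVARIANT VIOLATED at state 4

Analysis:
Safe = {0,1,2,3,5}
Reach set: {0,4}
  0: safe
  4: VIOLATES
reach 4 via a — violates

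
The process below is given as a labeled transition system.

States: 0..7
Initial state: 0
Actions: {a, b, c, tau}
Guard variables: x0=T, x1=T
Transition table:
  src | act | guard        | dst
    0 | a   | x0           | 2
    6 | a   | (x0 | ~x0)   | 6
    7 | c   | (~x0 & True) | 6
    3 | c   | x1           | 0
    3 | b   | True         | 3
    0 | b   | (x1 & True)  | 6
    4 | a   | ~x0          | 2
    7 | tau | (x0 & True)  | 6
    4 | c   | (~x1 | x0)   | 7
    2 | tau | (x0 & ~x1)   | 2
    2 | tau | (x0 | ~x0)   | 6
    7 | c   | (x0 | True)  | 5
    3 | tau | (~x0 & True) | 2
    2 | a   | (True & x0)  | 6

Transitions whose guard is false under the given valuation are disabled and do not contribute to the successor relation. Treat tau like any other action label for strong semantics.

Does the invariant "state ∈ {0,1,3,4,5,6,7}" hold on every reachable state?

Answer: INVARIANT VIOLATED at state 2

Working:
Inv-set: {0,1,3,4,5,6,7}
Reachable = {0,2,6}
  0: safe
  2: ✗ unsafe
  6: safe
counterexample path to 2: a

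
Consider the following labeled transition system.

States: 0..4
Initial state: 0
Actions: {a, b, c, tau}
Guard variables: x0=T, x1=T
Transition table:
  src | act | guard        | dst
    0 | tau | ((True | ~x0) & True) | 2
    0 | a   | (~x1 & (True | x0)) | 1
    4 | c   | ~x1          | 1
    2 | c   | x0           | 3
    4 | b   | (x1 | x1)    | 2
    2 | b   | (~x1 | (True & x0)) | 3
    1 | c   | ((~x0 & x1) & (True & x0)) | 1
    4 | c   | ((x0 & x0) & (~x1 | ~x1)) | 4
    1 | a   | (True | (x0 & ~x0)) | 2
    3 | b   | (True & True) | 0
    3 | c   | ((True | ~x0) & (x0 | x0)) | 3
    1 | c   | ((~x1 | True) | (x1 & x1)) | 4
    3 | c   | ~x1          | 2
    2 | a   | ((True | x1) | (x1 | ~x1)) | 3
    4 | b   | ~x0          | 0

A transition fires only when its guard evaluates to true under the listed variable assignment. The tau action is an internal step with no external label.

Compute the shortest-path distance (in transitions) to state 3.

Layered search for 3:
  L0 = {0}
  L1 = {2}
  L2 = {3}
3 enters at depth 2; path tau·a

Answer: 2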